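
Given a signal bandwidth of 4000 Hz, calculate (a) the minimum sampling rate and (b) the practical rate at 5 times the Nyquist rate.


By Nyquist theorem, fs_min = 2 * fmax.
fs_min = 2 * 4000 = 8000 Hz
Practical rate = 5 * fs_min = 5 * 8000 = 40000 Hz

fs_min = 8000 Hz, fs_practical = 40000 Hz


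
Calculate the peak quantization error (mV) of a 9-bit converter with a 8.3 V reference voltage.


The maximum quantization error is +/- LSB/2.
LSB = Vref / 2^n = 8.3 / 512 = 0.01621094 V
Max error = LSB / 2 = 0.01621094 / 2 = 0.00810547 V
Max error = 8.1055 mV

8.1055 mV


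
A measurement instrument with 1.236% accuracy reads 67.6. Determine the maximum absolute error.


Absolute error = (accuracy% / 100) * reading.
Error = (1.236 / 100) * 67.6
Error = 0.01236 * 67.6
Error = 0.8355

0.8355


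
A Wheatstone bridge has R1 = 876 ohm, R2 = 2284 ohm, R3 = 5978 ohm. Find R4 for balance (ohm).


At balance: R1*R4 = R2*R3, so R4 = R2*R3/R1.
R4 = 2284 * 5978 / 876
R4 = 13653752 / 876
R4 = 15586.47 ohm

15586.47 ohm


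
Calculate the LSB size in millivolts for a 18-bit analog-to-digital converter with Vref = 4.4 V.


The resolution (LSB) of an ADC is Vref / 2^n.
LSB = 4.4 / 2^18
LSB = 4.4 / 262144
LSB = 1.678e-05 V = 0.01678467 mV

0.01678467 mV


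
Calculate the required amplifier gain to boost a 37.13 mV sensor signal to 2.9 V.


Gain = Vout / Vin (converting to same units).
G = 2.9 V / 37.13 mV
G = 2900.0 mV / 37.13 mV
G = 78.1

78.1


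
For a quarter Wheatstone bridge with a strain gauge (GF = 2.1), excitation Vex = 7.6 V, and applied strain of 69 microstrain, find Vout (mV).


Quarter bridge output: Vout = (GF * epsilon * Vex) / 4.
Vout = (2.1 * 69e-6 * 7.6) / 4
Vout = 0.00110124 / 4 V
Vout = 0.00027531 V = 0.2753 mV

0.2753 mV


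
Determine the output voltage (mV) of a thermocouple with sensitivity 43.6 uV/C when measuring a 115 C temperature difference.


The thermocouple output V = sensitivity * dT.
V = 43.6 uV/C * 115 C
V = 5014.0 uV
V = 5.014 mV

5.014 mV


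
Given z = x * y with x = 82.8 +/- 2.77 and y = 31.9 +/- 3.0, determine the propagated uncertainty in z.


For a product z = x*y, the relative uncertainty is:
uz/z = sqrt((ux/x)^2 + (uy/y)^2)
Relative uncertainties: ux/x = 2.77/82.8 = 0.033454
uy/y = 3.0/31.9 = 0.094044
z = 82.8 * 31.9 = 2641.3
uz = 2641.3 * sqrt(0.033454^2 + 0.094044^2) = 263.649

263.649


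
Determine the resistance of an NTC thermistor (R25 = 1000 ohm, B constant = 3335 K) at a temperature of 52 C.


NTC thermistor equation: Rt = R25 * exp(B * (1/T - 1/T25)).
T in Kelvin: 325.15 K, T25 = 298.15 K
1/T - 1/T25 = 1/325.15 - 1/298.15 = -0.00027851
B * (1/T - 1/T25) = 3335 * -0.00027851 = -0.9288
Rt = 1000 * exp(-0.9288) = 395.0 ohm

395.0 ohm


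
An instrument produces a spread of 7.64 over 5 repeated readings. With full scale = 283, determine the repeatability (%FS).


Repeatability = (spread / full scale) * 100%.
R = (7.64 / 283) * 100
R = 2.7 %FS

2.7 %FS


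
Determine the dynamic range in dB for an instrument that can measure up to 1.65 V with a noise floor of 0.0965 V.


Dynamic range = 20 * log10(Vmax / Vnoise).
DR = 20 * log10(1.65 / 0.0965)
DR = 20 * log10(17.1)
DR = 24.66 dB

24.66 dB


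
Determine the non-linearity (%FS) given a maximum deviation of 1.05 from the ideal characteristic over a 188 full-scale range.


Linearity error = (max deviation / full scale) * 100%.
Linearity = (1.05 / 188) * 100
Linearity = 0.559 %FS

0.559 %FS


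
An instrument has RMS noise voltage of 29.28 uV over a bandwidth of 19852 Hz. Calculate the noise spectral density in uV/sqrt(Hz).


Noise spectral density = Vrms / sqrt(BW).
NSD = 29.28 / sqrt(19852)
NSD = 29.28 / 140.8971
NSD = 0.2078 uV/sqrt(Hz)

0.2078 uV/sqrt(Hz)


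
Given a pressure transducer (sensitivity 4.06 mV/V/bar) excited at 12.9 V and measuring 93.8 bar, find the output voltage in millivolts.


Output = sensitivity * Vex * P.
Vout = 4.06 * 12.9 * 93.8
Vout = 52.374 * 93.8
Vout = 4912.68 mV

4912.68 mV


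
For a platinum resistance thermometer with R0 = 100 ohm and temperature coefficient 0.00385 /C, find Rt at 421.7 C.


The RTD equation: Rt = R0 * (1 + alpha * T).
Rt = 100 * (1 + 0.00385 * 421.7)
Rt = 100 * (1 + 1.623545)
Rt = 100 * 2.623545
Rt = 262.355 ohm

262.355 ohm


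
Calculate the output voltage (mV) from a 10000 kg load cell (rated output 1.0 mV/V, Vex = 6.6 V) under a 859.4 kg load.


Vout = rated_output * Vex * (load / capacity).
Vout = 1.0 * 6.6 * (859.4 / 10000)
Vout = 1.0 * 6.6 * 0.08594
Vout = 0.567 mV

0.567 mV


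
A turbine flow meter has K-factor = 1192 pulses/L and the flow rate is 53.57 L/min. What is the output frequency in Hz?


Frequency = K * Q / 60 (converting L/min to L/s).
f = 1192 * 53.57 / 60
f = 63855.44 / 60
f = 1064.26 Hz

1064.26 Hz


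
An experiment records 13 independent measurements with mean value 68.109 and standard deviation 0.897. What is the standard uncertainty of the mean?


The standard uncertainty for Type A evaluation is u = s / sqrt(n).
u = 0.897 / sqrt(13)
u = 0.897 / 3.6056
u = 0.2488

0.2488


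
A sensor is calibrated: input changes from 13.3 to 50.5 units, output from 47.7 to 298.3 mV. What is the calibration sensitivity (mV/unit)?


Sensitivity = (y2 - y1) / (x2 - x1).
S = (298.3 - 47.7) / (50.5 - 13.3)
S = 250.6 / 37.2
S = 6.7366 mV/unit

6.7366 mV/unit


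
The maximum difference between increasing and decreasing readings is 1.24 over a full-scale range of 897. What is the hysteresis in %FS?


Hysteresis = (max difference / full scale) * 100%.
H = (1.24 / 897) * 100
H = 0.138 %FS

0.138 %FS


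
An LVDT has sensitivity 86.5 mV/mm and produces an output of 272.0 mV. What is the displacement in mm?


Displacement = Vout / sensitivity.
d = 272.0 / 86.5
d = 3.145 mm

3.145 mm


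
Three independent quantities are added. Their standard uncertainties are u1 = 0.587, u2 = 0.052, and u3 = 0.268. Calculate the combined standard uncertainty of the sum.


For a sum of independent quantities, uc = sqrt(u1^2 + u2^2 + u3^2).
uc = sqrt(0.587^2 + 0.052^2 + 0.268^2)
uc = sqrt(0.344569 + 0.002704 + 0.071824)
uc = 0.6474

0.6474


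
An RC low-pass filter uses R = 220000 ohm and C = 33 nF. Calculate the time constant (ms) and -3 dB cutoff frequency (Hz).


Time constant: tau = R * C.
tau = 220000 * 3.30e-08 = 0.00726 s
tau = 7.26 ms
Cutoff frequency: fc = 1 / (2*pi*R*C).
fc = 1 / (2*pi*0.00726) = 21.92 Hz

tau = 7.26 ms, fc = 21.92 Hz


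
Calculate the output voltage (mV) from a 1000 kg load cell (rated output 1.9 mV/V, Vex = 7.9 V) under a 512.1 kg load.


Vout = rated_output * Vex * (load / capacity).
Vout = 1.9 * 7.9 * (512.1 / 1000)
Vout = 1.9 * 7.9 * 0.5121
Vout = 7.687 mV

7.687 mV


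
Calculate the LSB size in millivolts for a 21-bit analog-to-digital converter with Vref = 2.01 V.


The resolution (LSB) of an ADC is Vref / 2^n.
LSB = 2.01 / 2^21
LSB = 2.01 / 2097152
LSB = 9.6e-07 V = 0.00095844 mV

0.00095844 mV


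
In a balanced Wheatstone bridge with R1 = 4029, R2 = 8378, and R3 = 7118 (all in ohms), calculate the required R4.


At balance: R1*R4 = R2*R3, so R4 = R2*R3/R1.
R4 = 8378 * 7118 / 4029
R4 = 59634604 / 4029
R4 = 14801.34 ohm

14801.34 ohm


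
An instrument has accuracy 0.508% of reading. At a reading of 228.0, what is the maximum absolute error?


Absolute error = (accuracy% / 100) * reading.
Error = (0.508 / 100) * 228.0
Error = 0.00508 * 228.0
Error = 1.1582

1.1582


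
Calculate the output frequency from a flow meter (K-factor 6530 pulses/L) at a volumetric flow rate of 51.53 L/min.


Frequency = K * Q / 60 (converting L/min to L/s).
f = 6530 * 51.53 / 60
f = 336490.9 / 60
f = 5608.18 Hz

5608.18 Hz


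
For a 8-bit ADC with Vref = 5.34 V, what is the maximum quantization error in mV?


The maximum quantization error is +/- LSB/2.
LSB = Vref / 2^n = 5.34 / 256 = 0.02085937 V
Max error = LSB / 2 = 0.02085937 / 2 = 0.01042969 V
Max error = 10.4297 mV

10.4297 mV


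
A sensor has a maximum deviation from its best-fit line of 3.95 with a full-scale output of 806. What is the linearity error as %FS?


Linearity error = (max deviation / full scale) * 100%.
Linearity = (3.95 / 806) * 100
Linearity = 0.49 %FS

0.49 %FS


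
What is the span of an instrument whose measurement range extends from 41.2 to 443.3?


Span = upper range - lower range.
Span = 443.3 - (41.2)
Span = 402.1

402.1


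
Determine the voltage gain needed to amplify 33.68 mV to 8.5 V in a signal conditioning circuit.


Gain = Vout / Vin (converting to same units).
G = 8.5 V / 33.68 mV
G = 8500.0 mV / 33.68 mV
G = 252.38

252.38


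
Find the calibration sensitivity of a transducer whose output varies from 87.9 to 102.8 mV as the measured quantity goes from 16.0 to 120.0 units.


Sensitivity = (y2 - y1) / (x2 - x1).
S = (102.8 - 87.9) / (120.0 - 16.0)
S = 14.9 / 104.0
S = 0.1433 mV/unit

0.1433 mV/unit


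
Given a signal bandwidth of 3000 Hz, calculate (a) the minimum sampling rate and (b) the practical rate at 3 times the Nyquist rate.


By Nyquist theorem, fs_min = 2 * fmax.
fs_min = 2 * 3000 = 6000 Hz
Practical rate = 3 * fs_min = 3 * 6000 = 18000 Hz

fs_min = 6000 Hz, fs_practical = 18000 Hz


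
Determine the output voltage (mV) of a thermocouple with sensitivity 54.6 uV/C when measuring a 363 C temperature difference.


The thermocouple output V = sensitivity * dT.
V = 54.6 uV/C * 363 C
V = 19819.8 uV
V = 19.82 mV

19.82 mV


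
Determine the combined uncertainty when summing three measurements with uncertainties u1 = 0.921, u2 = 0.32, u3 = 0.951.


For a sum of independent quantities, uc = sqrt(u1^2 + u2^2 + u3^2).
uc = sqrt(0.921^2 + 0.32^2 + 0.951^2)
uc = sqrt(0.848241 + 0.1024 + 0.904401)
uc = 1.362

1.362


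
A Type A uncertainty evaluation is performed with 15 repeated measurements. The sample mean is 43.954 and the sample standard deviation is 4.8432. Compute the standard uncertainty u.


The standard uncertainty for Type A evaluation is u = s / sqrt(n).
u = 4.8432 / sqrt(15)
u = 4.8432 / 3.873
u = 1.2505

1.2505


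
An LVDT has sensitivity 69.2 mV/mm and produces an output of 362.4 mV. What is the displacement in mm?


Displacement = Vout / sensitivity.
d = 362.4 / 69.2
d = 5.237 mm

5.237 mm


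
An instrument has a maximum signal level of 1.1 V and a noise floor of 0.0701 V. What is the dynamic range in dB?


Dynamic range = 20 * log10(Vmax / Vnoise).
DR = 20 * log10(1.1 / 0.0701)
DR = 20 * log10(15.69)
DR = 23.91 dB

23.91 dB


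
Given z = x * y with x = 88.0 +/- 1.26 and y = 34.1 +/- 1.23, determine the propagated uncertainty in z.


For a product z = x*y, the relative uncertainty is:
uz/z = sqrt((ux/x)^2 + (uy/y)^2)
Relative uncertainties: ux/x = 1.26/88.0 = 0.014318
uy/y = 1.23/34.1 = 0.03607
z = 88.0 * 34.1 = 3000.8
uz = 3000.8 * sqrt(0.014318^2 + 0.03607^2) = 116.456

116.456


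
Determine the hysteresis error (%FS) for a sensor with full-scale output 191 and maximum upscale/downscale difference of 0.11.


Hysteresis = (max difference / full scale) * 100%.
H = (0.11 / 191) * 100
H = 0.058 %FS

0.058 %FS


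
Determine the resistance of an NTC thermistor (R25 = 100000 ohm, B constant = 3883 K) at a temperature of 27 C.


NTC thermistor equation: Rt = R25 * exp(B * (1/T - 1/T25)).
T in Kelvin: 300.15 K, T25 = 298.15 K
1/T - 1/T25 = 1/300.15 - 1/298.15 = -2.235e-05
B * (1/T - 1/T25) = 3883 * -2.235e-05 = -0.0868
Rt = 100000 * exp(-0.0868) = 91687.8 ohm

91687.8 ohm


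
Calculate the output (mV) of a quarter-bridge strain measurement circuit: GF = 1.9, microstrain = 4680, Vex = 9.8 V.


Quarter bridge output: Vout = (GF * epsilon * Vex) / 4.
Vout = (1.9 * 4680e-6 * 9.8) / 4
Vout = 0.0871416 / 4 V
Vout = 0.0217854 V = 21.7854 mV

21.7854 mV


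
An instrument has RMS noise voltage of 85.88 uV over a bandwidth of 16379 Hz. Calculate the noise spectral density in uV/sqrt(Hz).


Noise spectral density = Vrms / sqrt(BW).
NSD = 85.88 / sqrt(16379)
NSD = 85.88 / 127.9805
NSD = 0.671 uV/sqrt(Hz)

0.671 uV/sqrt(Hz)


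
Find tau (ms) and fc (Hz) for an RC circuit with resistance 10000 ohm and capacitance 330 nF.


Time constant: tau = R * C.
tau = 10000 * 3.30e-07 = 0.0033 s
tau = 3.3 ms
Cutoff frequency: fc = 1 / (2*pi*R*C).
fc = 1 / (2*pi*0.0033) = 48.23 Hz

tau = 3.3 ms, fc = 48.23 Hz


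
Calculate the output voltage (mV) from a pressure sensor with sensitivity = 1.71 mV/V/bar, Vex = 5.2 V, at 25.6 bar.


Output = sensitivity * Vex * P.
Vout = 1.71 * 5.2 * 25.6
Vout = 8.892 * 25.6
Vout = 227.64 mV

227.64 mV


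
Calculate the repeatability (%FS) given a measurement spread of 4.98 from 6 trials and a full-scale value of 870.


Repeatability = (spread / full scale) * 100%.
R = (4.98 / 870) * 100
R = 0.572 %FS

0.572 %FS


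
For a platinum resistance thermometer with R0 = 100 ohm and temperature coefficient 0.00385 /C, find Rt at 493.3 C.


The RTD equation: Rt = R0 * (1 + alpha * T).
Rt = 100 * (1 + 0.00385 * 493.3)
Rt = 100 * (1 + 1.899205)
Rt = 100 * 2.899205
Rt = 289.921 ohm

289.921 ohm


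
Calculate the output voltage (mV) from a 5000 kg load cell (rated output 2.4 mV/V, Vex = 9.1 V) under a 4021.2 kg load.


Vout = rated_output * Vex * (load / capacity).
Vout = 2.4 * 9.1 * (4021.2 / 5000)
Vout = 2.4 * 9.1 * 0.80424
Vout = 17.565 mV

17.565 mV


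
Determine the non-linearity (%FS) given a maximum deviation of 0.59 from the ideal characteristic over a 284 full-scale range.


Linearity error = (max deviation / full scale) * 100%.
Linearity = (0.59 / 284) * 100
Linearity = 0.208 %FS

0.208 %FS


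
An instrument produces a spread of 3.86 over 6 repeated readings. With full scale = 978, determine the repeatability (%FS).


Repeatability = (spread / full scale) * 100%.
R = (3.86 / 978) * 100
R = 0.395 %FS

0.395 %FS


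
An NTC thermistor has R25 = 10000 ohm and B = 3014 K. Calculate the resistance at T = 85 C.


NTC thermistor equation: Rt = R25 * exp(B * (1/T - 1/T25)).
T in Kelvin: 358.15 K, T25 = 298.15 K
1/T - 1/T25 = 1/358.15 - 1/298.15 = -0.00056189
B * (1/T - 1/T25) = 3014 * -0.00056189 = -1.6935
Rt = 10000 * exp(-1.6935) = 1838.7 ohm

1838.7 ohm


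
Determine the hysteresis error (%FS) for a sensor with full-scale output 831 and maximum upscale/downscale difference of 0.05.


Hysteresis = (max difference / full scale) * 100%.
H = (0.05 / 831) * 100
H = 0.006 %FS

0.006 %FS


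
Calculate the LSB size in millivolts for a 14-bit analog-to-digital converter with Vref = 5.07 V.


The resolution (LSB) of an ADC is Vref / 2^n.
LSB = 5.07 / 2^14
LSB = 5.07 / 16384
LSB = 0.00030945 V = 0.30944824 mV

0.30944824 mV


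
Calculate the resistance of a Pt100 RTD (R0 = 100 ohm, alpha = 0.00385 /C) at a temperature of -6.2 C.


The RTD equation: Rt = R0 * (1 + alpha * T).
Rt = 100 * (1 + 0.00385 * -6.2)
Rt = 100 * (1 + -0.02387)
Rt = 100 * 0.97613
Rt = 97.613 ohm

97.613 ohm


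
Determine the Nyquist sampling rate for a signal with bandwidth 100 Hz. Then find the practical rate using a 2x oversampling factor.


By Nyquist theorem, fs_min = 2 * fmax.
fs_min = 2 * 100 = 200 Hz
Practical rate = 2 * fs_min = 2 * 200 = 400 Hz

fs_min = 200 Hz, fs_practical = 400 Hz


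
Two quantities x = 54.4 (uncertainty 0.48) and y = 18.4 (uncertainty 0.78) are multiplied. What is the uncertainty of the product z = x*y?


For a product z = x*y, the relative uncertainty is:
uz/z = sqrt((ux/x)^2 + (uy/y)^2)
Relative uncertainties: ux/x = 0.48/54.4 = 0.008824
uy/y = 0.78/18.4 = 0.042391
z = 54.4 * 18.4 = 1001.0
uz = 1001.0 * sqrt(0.008824^2 + 0.042391^2) = 43.341

43.341


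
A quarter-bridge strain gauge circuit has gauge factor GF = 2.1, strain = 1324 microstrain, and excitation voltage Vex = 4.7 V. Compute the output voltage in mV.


Quarter bridge output: Vout = (GF * epsilon * Vex) / 4.
Vout = (2.1 * 1324e-6 * 4.7) / 4
Vout = 0.01306788 / 4 V
Vout = 0.00326697 V = 3.267 mV

3.267 mV


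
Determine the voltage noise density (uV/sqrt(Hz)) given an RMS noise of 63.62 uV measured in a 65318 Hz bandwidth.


Noise spectral density = Vrms / sqrt(BW).
NSD = 63.62 / sqrt(65318)
NSD = 63.62 / 255.5739
NSD = 0.2489 uV/sqrt(Hz)

0.2489 uV/sqrt(Hz)


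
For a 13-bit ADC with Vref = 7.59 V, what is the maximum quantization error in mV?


The maximum quantization error is +/- LSB/2.
LSB = Vref / 2^n = 7.59 / 8192 = 0.00092651 V
Max error = LSB / 2 = 0.00092651 / 2 = 0.00046326 V
Max error = 0.4633 mV

0.4633 mV


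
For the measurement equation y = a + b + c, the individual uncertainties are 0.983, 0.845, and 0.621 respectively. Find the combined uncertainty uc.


For a sum of independent quantities, uc = sqrt(u1^2 + u2^2 + u3^2).
uc = sqrt(0.983^2 + 0.845^2 + 0.621^2)
uc = sqrt(0.966289 + 0.714025 + 0.385641)
uc = 1.4373

1.4373


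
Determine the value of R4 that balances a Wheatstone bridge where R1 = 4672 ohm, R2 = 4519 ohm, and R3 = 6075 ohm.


At balance: R1*R4 = R2*R3, so R4 = R2*R3/R1.
R4 = 4519 * 6075 / 4672
R4 = 27452925 / 4672
R4 = 5876.05 ohm

5876.05 ohm


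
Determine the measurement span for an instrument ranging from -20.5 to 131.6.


Span = upper range - lower range.
Span = 131.6 - (-20.5)
Span = 152.1

152.1


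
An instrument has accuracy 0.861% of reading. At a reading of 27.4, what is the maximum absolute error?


Absolute error = (accuracy% / 100) * reading.
Error = (0.861 / 100) * 27.4
Error = 0.00861 * 27.4
Error = 0.2359

0.2359


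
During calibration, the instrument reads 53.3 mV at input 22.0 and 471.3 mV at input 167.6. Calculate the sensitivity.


Sensitivity = (y2 - y1) / (x2 - x1).
S = (471.3 - 53.3) / (167.6 - 22.0)
S = 418.0 / 145.6
S = 2.8709 mV/unit

2.8709 mV/unit


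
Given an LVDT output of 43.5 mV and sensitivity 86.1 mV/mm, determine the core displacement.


Displacement = Vout / sensitivity.
d = 43.5 / 86.1
d = 0.505 mm

0.505 mm


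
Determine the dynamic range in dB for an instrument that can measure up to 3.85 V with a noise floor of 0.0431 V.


Dynamic range = 20 * log10(Vmax / Vnoise).
DR = 20 * log10(3.85 / 0.0431)
DR = 20 * log10(89.33)
DR = 39.02 dB

39.02 dB


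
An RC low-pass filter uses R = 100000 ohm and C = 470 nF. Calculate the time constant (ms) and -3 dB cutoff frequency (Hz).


Time constant: tau = R * C.
tau = 100000 * 4.70e-07 = 0.047 s
tau = 47.0 ms
Cutoff frequency: fc = 1 / (2*pi*R*C).
fc = 1 / (2*pi*0.047) = 3.39 Hz

tau = 47.0 ms, fc = 3.39 Hz


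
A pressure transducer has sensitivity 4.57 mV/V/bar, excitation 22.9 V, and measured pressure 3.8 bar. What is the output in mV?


Output = sensitivity * Vex * P.
Vout = 4.57 * 22.9 * 3.8
Vout = 104.653 * 3.8
Vout = 397.68 mV

397.68 mV


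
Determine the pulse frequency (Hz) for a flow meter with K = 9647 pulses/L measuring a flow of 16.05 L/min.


Frequency = K * Q / 60 (converting L/min to L/s).
f = 9647 * 16.05 / 60
f = 154834.35 / 60
f = 2580.57 Hz

2580.57 Hz


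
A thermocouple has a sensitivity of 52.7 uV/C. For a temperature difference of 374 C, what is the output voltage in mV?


The thermocouple output V = sensitivity * dT.
V = 52.7 uV/C * 374 C
V = 19709.8 uV
V = 19.71 mV

19.71 mV


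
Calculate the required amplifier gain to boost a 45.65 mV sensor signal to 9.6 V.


Gain = Vout / Vin (converting to same units).
G = 9.6 V / 45.65 mV
G = 9600.0 mV / 45.65 mV
G = 210.3

210.3


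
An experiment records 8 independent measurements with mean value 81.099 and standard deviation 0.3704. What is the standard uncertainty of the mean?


The standard uncertainty for Type A evaluation is u = s / sqrt(n).
u = 0.3704 / sqrt(8)
u = 0.3704 / 2.8284
u = 0.131

0.131


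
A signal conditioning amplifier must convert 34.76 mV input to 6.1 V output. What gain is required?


Gain = Vout / Vin (converting to same units).
G = 6.1 V / 34.76 mV
G = 6100.0 mV / 34.76 mV
G = 175.49

175.49


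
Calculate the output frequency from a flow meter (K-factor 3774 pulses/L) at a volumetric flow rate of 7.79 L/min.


Frequency = K * Q / 60 (converting L/min to L/s).
f = 3774 * 7.79 / 60
f = 29399.46 / 60
f = 489.99 Hz

489.99 Hz


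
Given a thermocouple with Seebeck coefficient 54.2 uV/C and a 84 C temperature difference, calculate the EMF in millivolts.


The thermocouple output V = sensitivity * dT.
V = 54.2 uV/C * 84 C
V = 4552.8 uV
V = 4.553 mV

4.553 mV


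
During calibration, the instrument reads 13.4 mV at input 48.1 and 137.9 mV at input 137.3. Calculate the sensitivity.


Sensitivity = (y2 - y1) / (x2 - x1).
S = (137.9 - 13.4) / (137.3 - 48.1)
S = 124.5 / 89.2
S = 1.3957 mV/unit

1.3957 mV/unit


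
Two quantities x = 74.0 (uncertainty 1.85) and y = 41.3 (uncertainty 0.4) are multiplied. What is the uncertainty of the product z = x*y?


For a product z = x*y, the relative uncertainty is:
uz/z = sqrt((ux/x)^2 + (uy/y)^2)
Relative uncertainties: ux/x = 1.85/74.0 = 0.025
uy/y = 0.4/41.3 = 0.009685
z = 74.0 * 41.3 = 3056.2
uz = 3056.2 * sqrt(0.025^2 + 0.009685^2) = 81.938

81.938


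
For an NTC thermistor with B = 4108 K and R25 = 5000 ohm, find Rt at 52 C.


NTC thermistor equation: Rt = R25 * exp(B * (1/T - 1/T25)).
T in Kelvin: 325.15 K, T25 = 298.15 K
1/T - 1/T25 = 1/325.15 - 1/298.15 = -0.00027851
B * (1/T - 1/T25) = 4108 * -0.00027851 = -1.1441
Rt = 5000 * exp(-1.1441) = 1592.5 ohm

1592.5 ohm


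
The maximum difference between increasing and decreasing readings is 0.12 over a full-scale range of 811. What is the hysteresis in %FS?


Hysteresis = (max difference / full scale) * 100%.
H = (0.12 / 811) * 100
H = 0.015 %FS

0.015 %FS


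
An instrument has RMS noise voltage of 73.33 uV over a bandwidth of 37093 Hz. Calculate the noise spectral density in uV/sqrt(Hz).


Noise spectral density = Vrms / sqrt(BW).
NSD = 73.33 / sqrt(37093)
NSD = 73.33 / 192.5954
NSD = 0.3807 uV/sqrt(Hz)

0.3807 uV/sqrt(Hz)


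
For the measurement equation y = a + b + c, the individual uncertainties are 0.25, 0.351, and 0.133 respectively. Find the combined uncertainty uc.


For a sum of independent quantities, uc = sqrt(u1^2 + u2^2 + u3^2).
uc = sqrt(0.25^2 + 0.351^2 + 0.133^2)
uc = sqrt(0.0625 + 0.123201 + 0.017689)
uc = 0.451

0.451


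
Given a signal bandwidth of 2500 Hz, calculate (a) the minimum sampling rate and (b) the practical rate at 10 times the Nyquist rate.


By Nyquist theorem, fs_min = 2 * fmax.
fs_min = 2 * 2500 = 5000 Hz
Practical rate = 10 * fs_min = 10 * 5000 = 50000 Hz

fs_min = 5000 Hz, fs_practical = 50000 Hz


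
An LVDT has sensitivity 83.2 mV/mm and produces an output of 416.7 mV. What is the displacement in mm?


Displacement = Vout / sensitivity.
d = 416.7 / 83.2
d = 5.008 mm

5.008 mm


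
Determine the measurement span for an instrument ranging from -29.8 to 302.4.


Span = upper range - lower range.
Span = 302.4 - (-29.8)
Span = 332.2

332.2


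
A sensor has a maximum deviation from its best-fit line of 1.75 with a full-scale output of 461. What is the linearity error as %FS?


Linearity error = (max deviation / full scale) * 100%.
Linearity = (1.75 / 461) * 100
Linearity = 0.38 %FS

0.38 %FS


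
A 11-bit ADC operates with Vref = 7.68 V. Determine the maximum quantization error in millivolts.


The maximum quantization error is +/- LSB/2.
LSB = Vref / 2^n = 7.68 / 2048 = 0.00375 V
Max error = LSB / 2 = 0.00375 / 2 = 0.001875 V
Max error = 1.875 mV

1.875 mV


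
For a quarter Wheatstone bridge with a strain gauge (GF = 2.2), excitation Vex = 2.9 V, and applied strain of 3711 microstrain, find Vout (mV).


Quarter bridge output: Vout = (GF * epsilon * Vex) / 4.
Vout = (2.2 * 3711e-6 * 2.9) / 4
Vout = 0.02367618 / 4 V
Vout = 0.00591904 V = 5.919 mV

5.919 mV


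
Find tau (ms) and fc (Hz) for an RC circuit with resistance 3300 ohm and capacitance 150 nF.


Time constant: tau = R * C.
tau = 3300 * 1.50e-07 = 0.000495 s
tau = 0.495 ms
Cutoff frequency: fc = 1 / (2*pi*R*C).
fc = 1 / (2*pi*0.000495) = 321.53 Hz

tau = 0.495 ms, fc = 321.53 Hz


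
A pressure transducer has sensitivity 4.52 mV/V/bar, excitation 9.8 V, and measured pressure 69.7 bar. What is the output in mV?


Output = sensitivity * Vex * P.
Vout = 4.52 * 9.8 * 69.7
Vout = 44.296 * 69.7
Vout = 3087.43 mV

3087.43 mV


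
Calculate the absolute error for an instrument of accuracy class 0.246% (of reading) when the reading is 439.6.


Absolute error = (accuracy% / 100) * reading.
Error = (0.246 / 100) * 439.6
Error = 0.00246 * 439.6
Error = 1.0814

1.0814


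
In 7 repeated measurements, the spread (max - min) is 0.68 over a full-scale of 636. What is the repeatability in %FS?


Repeatability = (spread / full scale) * 100%.
R = (0.68 / 636) * 100
R = 0.107 %FS

0.107 %FS


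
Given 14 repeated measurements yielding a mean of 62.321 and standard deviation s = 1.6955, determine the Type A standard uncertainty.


The standard uncertainty for Type A evaluation is u = s / sqrt(n).
u = 1.6955 / sqrt(14)
u = 1.6955 / 3.7417
u = 0.4531

0.4531


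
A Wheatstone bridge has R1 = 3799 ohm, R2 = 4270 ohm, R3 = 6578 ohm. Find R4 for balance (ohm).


At balance: R1*R4 = R2*R3, so R4 = R2*R3/R1.
R4 = 4270 * 6578 / 3799
R4 = 28088060 / 3799
R4 = 7393.54 ohm

7393.54 ohm


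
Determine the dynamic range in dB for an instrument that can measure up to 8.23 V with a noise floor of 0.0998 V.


Dynamic range = 20 * log10(Vmax / Vnoise).
DR = 20 * log10(8.23 / 0.0998)
DR = 20 * log10(82.46)
DR = 38.33 dB

38.33 dB


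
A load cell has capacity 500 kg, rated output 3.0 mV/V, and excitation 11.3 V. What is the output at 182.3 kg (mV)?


Vout = rated_output * Vex * (load / capacity).
Vout = 3.0 * 11.3 * (182.3 / 500)
Vout = 3.0 * 11.3 * 0.3646
Vout = 12.36 mV

12.36 mV


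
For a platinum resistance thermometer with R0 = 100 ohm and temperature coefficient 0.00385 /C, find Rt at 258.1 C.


The RTD equation: Rt = R0 * (1 + alpha * T).
Rt = 100 * (1 + 0.00385 * 258.1)
Rt = 100 * (1 + 0.993685)
Rt = 100 * 1.993685
Rt = 199.369 ohm

199.369 ohm


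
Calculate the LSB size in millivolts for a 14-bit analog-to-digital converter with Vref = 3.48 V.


The resolution (LSB) of an ADC is Vref / 2^n.
LSB = 3.48 / 2^14
LSB = 3.48 / 16384
LSB = 0.0002124 V = 0.21240234 mV

0.21240234 mV


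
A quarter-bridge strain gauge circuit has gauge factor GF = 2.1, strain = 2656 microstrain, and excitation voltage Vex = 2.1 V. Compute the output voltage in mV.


Quarter bridge output: Vout = (GF * epsilon * Vex) / 4.
Vout = (2.1 * 2656e-6 * 2.1) / 4
Vout = 0.01171296 / 4 V
Vout = 0.00292824 V = 2.9282 mV

2.9282 mV


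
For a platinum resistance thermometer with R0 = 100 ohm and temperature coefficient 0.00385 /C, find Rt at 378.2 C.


The RTD equation: Rt = R0 * (1 + alpha * T).
Rt = 100 * (1 + 0.00385 * 378.2)
Rt = 100 * (1 + 1.45607)
Rt = 100 * 2.45607
Rt = 245.607 ohm

245.607 ohm


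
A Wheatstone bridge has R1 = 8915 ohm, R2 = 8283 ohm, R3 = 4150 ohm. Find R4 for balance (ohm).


At balance: R1*R4 = R2*R3, so R4 = R2*R3/R1.
R4 = 8283 * 4150 / 8915
R4 = 34374450 / 8915
R4 = 3855.8 ohm

3855.8 ohm


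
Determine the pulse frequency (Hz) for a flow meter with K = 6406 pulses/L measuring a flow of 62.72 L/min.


Frequency = K * Q / 60 (converting L/min to L/s).
f = 6406 * 62.72 / 60
f = 401784.32 / 60
f = 6696.41 Hz

6696.41 Hz


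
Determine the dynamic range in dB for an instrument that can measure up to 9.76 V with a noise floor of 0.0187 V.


Dynamic range = 20 * log10(Vmax / Vnoise).
DR = 20 * log10(9.76 / 0.0187)
DR = 20 * log10(521.93)
DR = 54.35 dB

54.35 dB


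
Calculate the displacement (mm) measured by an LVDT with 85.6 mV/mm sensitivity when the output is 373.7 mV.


Displacement = Vout / sensitivity.
d = 373.7 / 85.6
d = 4.366 mm

4.366 mm


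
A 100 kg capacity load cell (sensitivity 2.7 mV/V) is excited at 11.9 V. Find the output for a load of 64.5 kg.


Vout = rated_output * Vex * (load / capacity).
Vout = 2.7 * 11.9 * (64.5 / 100)
Vout = 2.7 * 11.9 * 0.645
Vout = 20.724 mV

20.724 mV


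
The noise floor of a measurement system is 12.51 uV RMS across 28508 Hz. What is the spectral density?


Noise spectral density = Vrms / sqrt(BW).
NSD = 12.51 / sqrt(28508)
NSD = 12.51 / 168.8431
NSD = 0.0741 uV/sqrt(Hz)

0.0741 uV/sqrt(Hz)


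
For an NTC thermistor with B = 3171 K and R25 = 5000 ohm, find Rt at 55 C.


NTC thermistor equation: Rt = R25 * exp(B * (1/T - 1/T25)).
T in Kelvin: 328.15 K, T25 = 298.15 K
1/T - 1/T25 = 1/328.15 - 1/298.15 = -0.00030663
B * (1/T - 1/T25) = 3171 * -0.00030663 = -0.9723
Rt = 5000 * exp(-0.9723) = 1891.0 ohm

1891.0 ohm


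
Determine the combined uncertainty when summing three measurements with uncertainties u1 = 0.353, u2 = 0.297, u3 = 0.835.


For a sum of independent quantities, uc = sqrt(u1^2 + u2^2 + u3^2).
uc = sqrt(0.353^2 + 0.297^2 + 0.835^2)
uc = sqrt(0.124609 + 0.088209 + 0.697225)
uc = 0.954

0.954


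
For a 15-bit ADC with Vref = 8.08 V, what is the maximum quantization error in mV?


The maximum quantization error is +/- LSB/2.
LSB = Vref / 2^n = 8.08 / 32768 = 0.00024658 V
Max error = LSB / 2 = 0.00024658 / 2 = 0.00012329 V
Max error = 0.1233 mV

0.1233 mV


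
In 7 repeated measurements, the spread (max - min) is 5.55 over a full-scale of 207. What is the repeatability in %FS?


Repeatability = (spread / full scale) * 100%.
R = (5.55 / 207) * 100
R = 2.681 %FS

2.681 %FS


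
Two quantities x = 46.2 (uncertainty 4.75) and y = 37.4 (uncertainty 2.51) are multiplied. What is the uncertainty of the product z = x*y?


For a product z = x*y, the relative uncertainty is:
uz/z = sqrt((ux/x)^2 + (uy/y)^2)
Relative uncertainties: ux/x = 4.75/46.2 = 0.102814
uy/y = 2.51/37.4 = 0.067112
z = 46.2 * 37.4 = 1727.9
uz = 1727.9 * sqrt(0.102814^2 + 0.067112^2) = 212.148

212.148


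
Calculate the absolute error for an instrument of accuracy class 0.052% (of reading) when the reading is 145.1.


Absolute error = (accuracy% / 100) * reading.
Error = (0.052 / 100) * 145.1
Error = 0.00052 * 145.1
Error = 0.0755

0.0755


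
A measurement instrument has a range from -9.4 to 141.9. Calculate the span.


Span = upper range - lower range.
Span = 141.9 - (-9.4)
Span = 151.3

151.3


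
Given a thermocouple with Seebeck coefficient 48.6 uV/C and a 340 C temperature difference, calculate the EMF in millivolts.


The thermocouple output V = sensitivity * dT.
V = 48.6 uV/C * 340 C
V = 16524.0 uV
V = 16.524 mV

16.524 mV


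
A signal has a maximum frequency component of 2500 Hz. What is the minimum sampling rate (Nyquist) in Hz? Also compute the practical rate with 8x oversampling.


By Nyquist theorem, fs_min = 2 * fmax.
fs_min = 2 * 2500 = 5000 Hz
Practical rate = 8 * fs_min = 8 * 5000 = 40000 Hz

fs_min = 5000 Hz, fs_practical = 40000 Hz


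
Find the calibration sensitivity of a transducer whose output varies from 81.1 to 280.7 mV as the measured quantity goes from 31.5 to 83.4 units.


Sensitivity = (y2 - y1) / (x2 - x1).
S = (280.7 - 81.1) / (83.4 - 31.5)
S = 199.6 / 51.9
S = 3.8459 mV/unit

3.8459 mV/unit


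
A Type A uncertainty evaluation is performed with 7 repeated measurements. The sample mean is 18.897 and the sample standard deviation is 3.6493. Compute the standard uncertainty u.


The standard uncertainty for Type A evaluation is u = s / sqrt(n).
u = 3.6493 / sqrt(7)
u = 3.6493 / 2.6458
u = 1.3793

1.3793


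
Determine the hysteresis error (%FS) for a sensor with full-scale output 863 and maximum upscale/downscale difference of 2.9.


Hysteresis = (max difference / full scale) * 100%.
H = (2.9 / 863) * 100
H = 0.336 %FS

0.336 %FS


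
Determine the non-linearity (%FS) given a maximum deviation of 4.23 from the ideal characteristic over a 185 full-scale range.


Linearity error = (max deviation / full scale) * 100%.
Linearity = (4.23 / 185) * 100
Linearity = 2.286 %FS

2.286 %FS


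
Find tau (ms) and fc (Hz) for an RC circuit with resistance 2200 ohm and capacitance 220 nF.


Time constant: tau = R * C.
tau = 2200 * 2.20e-07 = 0.000484 s
tau = 0.484 ms
Cutoff frequency: fc = 1 / (2*pi*R*C).
fc = 1 / (2*pi*0.000484) = 328.83 Hz

tau = 0.484 ms, fc = 328.83 Hz


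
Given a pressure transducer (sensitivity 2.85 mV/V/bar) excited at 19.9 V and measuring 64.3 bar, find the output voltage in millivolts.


Output = sensitivity * Vex * P.
Vout = 2.85 * 19.9 * 64.3
Vout = 56.715 * 64.3
Vout = 3646.77 mV

3646.77 mV


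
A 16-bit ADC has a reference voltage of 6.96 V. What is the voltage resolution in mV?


The resolution (LSB) of an ADC is Vref / 2^n.
LSB = 6.96 / 2^16
LSB = 6.96 / 65536
LSB = 0.0001062 V = 0.10620117 mV

0.10620117 mV


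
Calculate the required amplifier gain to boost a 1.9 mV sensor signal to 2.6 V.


Gain = Vout / Vin (converting to same units).
G = 2.6 V / 1.9 mV
G = 2600.0 mV / 1.9 mV
G = 1368.42

1368.42


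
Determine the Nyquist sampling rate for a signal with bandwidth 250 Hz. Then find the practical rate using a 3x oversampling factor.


By Nyquist theorem, fs_min = 2 * fmax.
fs_min = 2 * 250 = 500 Hz
Practical rate = 3 * fs_min = 3 * 500 = 1500 Hz

fs_min = 500 Hz, fs_practical = 1500 Hz


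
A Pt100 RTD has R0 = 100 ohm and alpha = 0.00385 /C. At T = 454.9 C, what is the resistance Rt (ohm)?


The RTD equation: Rt = R0 * (1 + alpha * T).
Rt = 100 * (1 + 0.00385 * 454.9)
Rt = 100 * (1 + 1.751365)
Rt = 100 * 2.751365
Rt = 275.136 ohm

275.136 ohm


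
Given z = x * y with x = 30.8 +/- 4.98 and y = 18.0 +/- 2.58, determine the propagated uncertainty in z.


For a product z = x*y, the relative uncertainty is:
uz/z = sqrt((ux/x)^2 + (uy/y)^2)
Relative uncertainties: ux/x = 4.98/30.8 = 0.161688
uy/y = 2.58/18.0 = 0.143333
z = 30.8 * 18.0 = 554.4
uz = 554.4 * sqrt(0.161688^2 + 0.143333^2) = 119.791

119.791


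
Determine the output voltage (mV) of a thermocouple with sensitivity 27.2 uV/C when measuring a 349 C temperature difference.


The thermocouple output V = sensitivity * dT.
V = 27.2 uV/C * 349 C
V = 9492.8 uV
V = 9.493 mV

9.493 mV


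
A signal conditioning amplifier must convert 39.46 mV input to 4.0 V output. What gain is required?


Gain = Vout / Vin (converting to same units).
G = 4.0 V / 39.46 mV
G = 4000.0 mV / 39.46 mV
G = 101.37

101.37


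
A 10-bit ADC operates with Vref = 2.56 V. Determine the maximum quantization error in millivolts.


The maximum quantization error is +/- LSB/2.
LSB = Vref / 2^n = 2.56 / 1024 = 0.0025 V
Max error = LSB / 2 = 0.0025 / 2 = 0.00125 V
Max error = 1.25 mV

1.25 mV


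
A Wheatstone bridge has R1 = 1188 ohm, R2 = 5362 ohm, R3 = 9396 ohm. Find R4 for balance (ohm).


At balance: R1*R4 = R2*R3, so R4 = R2*R3/R1.
R4 = 5362 * 9396 / 1188
R4 = 50381352 / 1188
R4 = 42408.55 ohm

42408.55 ohm


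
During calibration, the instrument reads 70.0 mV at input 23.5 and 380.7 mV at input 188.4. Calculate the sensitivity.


Sensitivity = (y2 - y1) / (x2 - x1).
S = (380.7 - 70.0) / (188.4 - 23.5)
S = 310.7 / 164.9
S = 1.8842 mV/unit

1.8842 mV/unit


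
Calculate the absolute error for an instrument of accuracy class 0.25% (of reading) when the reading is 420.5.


Absolute error = (accuracy% / 100) * reading.
Error = (0.25 / 100) * 420.5
Error = 0.0025 * 420.5
Error = 1.0513

1.0513


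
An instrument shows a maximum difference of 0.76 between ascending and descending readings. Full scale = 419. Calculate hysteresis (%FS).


Hysteresis = (max difference / full scale) * 100%.
H = (0.76 / 419) * 100
H = 0.181 %FS

0.181 %FS


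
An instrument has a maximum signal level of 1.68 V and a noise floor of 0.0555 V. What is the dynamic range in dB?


Dynamic range = 20 * log10(Vmax / Vnoise).
DR = 20 * log10(1.68 / 0.0555)
DR = 20 * log10(30.27)
DR = 29.62 dB

29.62 dB


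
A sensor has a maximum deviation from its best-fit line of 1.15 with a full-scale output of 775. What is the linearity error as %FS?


Linearity error = (max deviation / full scale) * 100%.
Linearity = (1.15 / 775) * 100
Linearity = 0.148 %FS

0.148 %FS


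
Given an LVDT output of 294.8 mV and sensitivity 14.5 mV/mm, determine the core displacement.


Displacement = Vout / sensitivity.
d = 294.8 / 14.5
d = 20.331 mm

20.331 mm


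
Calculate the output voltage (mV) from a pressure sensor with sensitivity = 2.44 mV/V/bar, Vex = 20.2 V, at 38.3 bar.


Output = sensitivity * Vex * P.
Vout = 2.44 * 20.2 * 38.3
Vout = 49.288 * 38.3
Vout = 1887.73 mV

1887.73 mV


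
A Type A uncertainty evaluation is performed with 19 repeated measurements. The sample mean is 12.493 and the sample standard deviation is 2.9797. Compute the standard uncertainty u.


The standard uncertainty for Type A evaluation is u = s / sqrt(n).
u = 2.9797 / sqrt(19)
u = 2.9797 / 4.3589
u = 0.6836

0.6836


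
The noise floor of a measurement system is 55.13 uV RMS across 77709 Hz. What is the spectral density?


Noise spectral density = Vrms / sqrt(BW).
NSD = 55.13 / sqrt(77709)
NSD = 55.13 / 278.7633
NSD = 0.1978 uV/sqrt(Hz)

0.1978 uV/sqrt(Hz)


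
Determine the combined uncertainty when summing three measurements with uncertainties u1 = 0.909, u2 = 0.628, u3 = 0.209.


For a sum of independent quantities, uc = sqrt(u1^2 + u2^2 + u3^2).
uc = sqrt(0.909^2 + 0.628^2 + 0.209^2)
uc = sqrt(0.826281 + 0.394384 + 0.043681)
uc = 1.1244

1.1244


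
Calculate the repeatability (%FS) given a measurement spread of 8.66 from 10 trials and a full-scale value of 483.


Repeatability = (spread / full scale) * 100%.
R = (8.66 / 483) * 100
R = 1.793 %FS

1.793 %FS


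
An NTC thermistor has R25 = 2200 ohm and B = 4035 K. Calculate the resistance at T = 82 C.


NTC thermistor equation: Rt = R25 * exp(B * (1/T - 1/T25)).
T in Kelvin: 355.15 K, T25 = 298.15 K
1/T - 1/T25 = 1/355.15 - 1/298.15 = -0.0005383
B * (1/T - 1/T25) = 4035 * -0.0005383 = -2.1721
Rt = 2200 * exp(-2.1721) = 250.7 ohm

250.7 ohm


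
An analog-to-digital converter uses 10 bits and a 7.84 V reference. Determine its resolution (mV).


The resolution (LSB) of an ADC is Vref / 2^n.
LSB = 7.84 / 2^10
LSB = 7.84 / 1024
LSB = 0.00765625 V = 7.65625 mV

7.65625 mV


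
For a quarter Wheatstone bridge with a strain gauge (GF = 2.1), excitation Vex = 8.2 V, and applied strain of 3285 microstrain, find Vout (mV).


Quarter bridge output: Vout = (GF * epsilon * Vex) / 4.
Vout = (2.1 * 3285e-6 * 8.2) / 4
Vout = 0.0565677 / 4 V
Vout = 0.01414192 V = 14.1419 mV

14.1419 mV


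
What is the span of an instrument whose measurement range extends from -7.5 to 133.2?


Span = upper range - lower range.
Span = 133.2 - (-7.5)
Span = 140.7

140.7


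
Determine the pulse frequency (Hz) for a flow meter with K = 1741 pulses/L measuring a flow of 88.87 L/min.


Frequency = K * Q / 60 (converting L/min to L/s).
f = 1741 * 88.87 / 60
f = 154722.67 / 60
f = 2578.71 Hz

2578.71 Hz


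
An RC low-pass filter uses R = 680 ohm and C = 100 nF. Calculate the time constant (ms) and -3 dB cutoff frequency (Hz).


Time constant: tau = R * C.
tau = 680 * 1.00e-07 = 6.8e-05 s
tau = 0.068 ms
Cutoff frequency: fc = 1 / (2*pi*R*C).
fc = 1 / (2*pi*6.8e-05) = 2340.51 Hz

tau = 0.068 ms, fc = 2340.51 Hz


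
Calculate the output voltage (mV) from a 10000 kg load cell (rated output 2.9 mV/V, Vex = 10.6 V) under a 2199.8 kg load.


Vout = rated_output * Vex * (load / capacity).
Vout = 2.9 * 10.6 * (2199.8 / 10000)
Vout = 2.9 * 10.6 * 0.21998
Vout = 6.762 mV

6.762 mV


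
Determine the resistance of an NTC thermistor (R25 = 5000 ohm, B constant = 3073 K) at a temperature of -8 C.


NTC thermistor equation: Rt = R25 * exp(B * (1/T - 1/T25)).
T in Kelvin: 265.15 K, T25 = 298.15 K
1/T - 1/T25 = 1/265.15 - 1/298.15 = 0.00041743
B * (1/T - 1/T25) = 3073 * 0.00041743 = 1.2828
Rt = 5000 * exp(1.2828) = 18033.1 ohm

18033.1 ohm
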